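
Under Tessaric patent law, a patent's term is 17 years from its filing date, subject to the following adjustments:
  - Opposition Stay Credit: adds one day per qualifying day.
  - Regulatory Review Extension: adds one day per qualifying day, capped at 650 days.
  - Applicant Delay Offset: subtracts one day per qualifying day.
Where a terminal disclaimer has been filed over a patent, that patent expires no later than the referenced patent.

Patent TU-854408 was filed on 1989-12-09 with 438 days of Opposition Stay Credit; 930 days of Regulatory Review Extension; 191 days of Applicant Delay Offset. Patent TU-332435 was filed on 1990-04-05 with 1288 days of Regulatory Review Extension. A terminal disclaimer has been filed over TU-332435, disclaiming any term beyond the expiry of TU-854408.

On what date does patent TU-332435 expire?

2009-01-14

Natural term of TU-332435:
  Base: filing + 17 years → 5 April 2007.
  Regulatory Review Extension: 1288 days claimed exceeds the 650-day cap, so +650 days → 14 January 2009.
Expiry of referenced patent TU-854408:
  Base: filing + 17 years → 9 December 2006.
  Opposition Stay Credit: +438 days → 20 February 2008.
  Regulatory Review Extension: 930 days claimed exceeds the 650-day cap, so +650 days → 1 December 2009.
  Applicant Delay Offset: −191 days → 24 May 2009.
Terminal disclaimer: TU-332435 expires on the earlier of 14 January 2009 and 24 May 2009.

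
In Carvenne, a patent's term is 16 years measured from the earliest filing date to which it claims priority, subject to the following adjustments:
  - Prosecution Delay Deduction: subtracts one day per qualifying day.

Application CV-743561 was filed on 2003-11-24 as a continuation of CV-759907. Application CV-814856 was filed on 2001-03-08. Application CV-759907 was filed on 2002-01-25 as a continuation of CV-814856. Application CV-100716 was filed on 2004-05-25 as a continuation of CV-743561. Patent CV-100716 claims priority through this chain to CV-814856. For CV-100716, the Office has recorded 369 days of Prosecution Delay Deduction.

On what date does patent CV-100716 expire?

2016-03-04

Earliest priority filing: 8 March 2001.
Base term: 8 March 2001 + 16 years → 8 March 2017.
Prosecution Delay Deduction: −369 days → 4 March 2016.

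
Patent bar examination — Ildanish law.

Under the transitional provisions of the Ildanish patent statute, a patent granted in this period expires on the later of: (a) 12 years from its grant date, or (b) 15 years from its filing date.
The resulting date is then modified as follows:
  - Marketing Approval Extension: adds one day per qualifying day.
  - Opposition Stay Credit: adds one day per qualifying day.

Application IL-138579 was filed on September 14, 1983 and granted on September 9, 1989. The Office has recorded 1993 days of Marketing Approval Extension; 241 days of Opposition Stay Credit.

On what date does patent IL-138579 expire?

(a) grant + 12 years → 9 September 2001.
(b) filing + 15 years → 14 September 1998.
Later of the two: 9 September 2001.
Marketing Approval Extension: +1993 days → 23 February 2007.
Opposition Stay Credit: +241 days → 22 October 2007.

2007-10-22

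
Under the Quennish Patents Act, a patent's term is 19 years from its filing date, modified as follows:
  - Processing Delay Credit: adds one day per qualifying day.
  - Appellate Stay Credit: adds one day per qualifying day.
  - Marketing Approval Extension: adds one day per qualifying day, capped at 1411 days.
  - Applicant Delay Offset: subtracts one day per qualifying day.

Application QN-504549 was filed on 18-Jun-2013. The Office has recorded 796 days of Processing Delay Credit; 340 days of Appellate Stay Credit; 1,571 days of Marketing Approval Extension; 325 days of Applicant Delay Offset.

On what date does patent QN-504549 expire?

Base term: filing date + 19 years → 18 June 2032.
Processing Delay Credit: +796 days → 23 August 2034.
Appellate Stay Credit: +340 days → 29 July 2035.
Marketing Approval Extension: 1571 days claimed exceeds the 1411-day cap, so +1411 days → 9 June 2039.
Applicant Delay Offset: −325 days → 19 July 2038.

2038-07-19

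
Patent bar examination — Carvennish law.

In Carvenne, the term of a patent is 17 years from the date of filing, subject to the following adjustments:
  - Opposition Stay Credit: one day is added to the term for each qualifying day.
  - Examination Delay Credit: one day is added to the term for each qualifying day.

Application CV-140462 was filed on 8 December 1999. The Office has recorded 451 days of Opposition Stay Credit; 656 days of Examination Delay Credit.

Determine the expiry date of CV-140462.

2019-12-20

Base term: filing date + 17 years → 8 December 2016.
Opposition Stay Credit: +451 days → 4 March 2018.
Examination Delay Credit: +656 days → 20 December 2019.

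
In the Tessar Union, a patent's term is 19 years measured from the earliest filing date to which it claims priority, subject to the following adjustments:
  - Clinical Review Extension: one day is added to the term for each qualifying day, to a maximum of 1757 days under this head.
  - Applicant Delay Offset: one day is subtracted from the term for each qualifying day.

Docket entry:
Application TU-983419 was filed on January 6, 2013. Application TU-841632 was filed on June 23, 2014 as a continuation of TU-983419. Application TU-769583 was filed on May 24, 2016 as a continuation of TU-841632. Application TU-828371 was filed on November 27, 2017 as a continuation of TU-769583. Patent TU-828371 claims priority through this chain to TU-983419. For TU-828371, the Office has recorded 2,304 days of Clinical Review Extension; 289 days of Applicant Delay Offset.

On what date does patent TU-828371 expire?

Earliest priority filing: 6 January 2013.
Base term: 6 January 2013 + 19 years → 6 January 2032.
Clinical Review Extension: 2304 days claimed exceeds the 1757-day cap, so +1757 days → 28 October 2036.
Applicant Delay Offset: −289 days → 13 January 2036.

2036-01-13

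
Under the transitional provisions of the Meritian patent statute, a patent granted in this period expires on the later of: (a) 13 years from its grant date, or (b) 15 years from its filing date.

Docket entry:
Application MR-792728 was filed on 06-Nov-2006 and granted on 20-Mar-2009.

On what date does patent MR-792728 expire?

(a) grant + 13 years → 20 March 2022.
(b) filing + 15 years → 6 November 2021.
Later of the two: 20 March 2022.

March 20, 2022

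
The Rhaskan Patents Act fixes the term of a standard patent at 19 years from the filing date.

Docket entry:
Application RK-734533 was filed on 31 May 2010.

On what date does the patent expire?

Filing date + 19 years → 31 May 2029.

May 31, 2029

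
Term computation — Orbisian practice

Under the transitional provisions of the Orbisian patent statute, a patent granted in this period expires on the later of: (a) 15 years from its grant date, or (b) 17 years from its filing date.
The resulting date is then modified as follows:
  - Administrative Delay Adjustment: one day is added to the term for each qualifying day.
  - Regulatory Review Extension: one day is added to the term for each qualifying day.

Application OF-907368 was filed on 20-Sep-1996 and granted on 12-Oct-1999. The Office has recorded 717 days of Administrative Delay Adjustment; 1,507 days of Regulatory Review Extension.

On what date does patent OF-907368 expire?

(a) grant + 15 years → 12 October 2014.
(b) filing + 17 years → 20 September 2013.
Later of the two: 12 October 2014.
Administrative Delay Adjustment: +717 days → 28 September 2016.
Regulatory Review Extension: +1507 days → 13 November 2020.

2020-11-13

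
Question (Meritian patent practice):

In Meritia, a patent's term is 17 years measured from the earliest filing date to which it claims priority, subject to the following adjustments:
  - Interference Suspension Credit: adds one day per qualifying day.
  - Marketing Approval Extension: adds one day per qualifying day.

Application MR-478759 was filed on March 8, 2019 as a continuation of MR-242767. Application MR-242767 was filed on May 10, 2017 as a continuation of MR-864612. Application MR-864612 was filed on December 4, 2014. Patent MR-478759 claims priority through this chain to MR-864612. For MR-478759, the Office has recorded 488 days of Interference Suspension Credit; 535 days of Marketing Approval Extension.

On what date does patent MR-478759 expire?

Earliest priority filing: 4 December 2014.
Base term: 4 December 2014 + 17 years → 4 December 2031.
Interference Suspension Credit: +488 days → 5 April 2033.
Marketing Approval Extension: +535 days → 22 September 2034.

2034-09-22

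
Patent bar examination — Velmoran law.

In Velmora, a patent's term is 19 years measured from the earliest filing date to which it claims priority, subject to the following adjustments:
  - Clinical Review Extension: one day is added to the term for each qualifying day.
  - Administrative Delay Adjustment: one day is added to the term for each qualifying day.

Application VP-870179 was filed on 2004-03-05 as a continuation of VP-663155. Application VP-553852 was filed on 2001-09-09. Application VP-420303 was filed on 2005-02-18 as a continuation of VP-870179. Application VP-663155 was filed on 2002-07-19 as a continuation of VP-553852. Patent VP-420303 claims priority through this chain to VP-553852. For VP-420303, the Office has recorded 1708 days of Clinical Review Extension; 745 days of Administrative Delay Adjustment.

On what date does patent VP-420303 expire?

2027-05-29

Earliest priority filing: 9 September 2001.
Base term: 9 September 2001 + 19 years → 9 September 2020.
Clinical Review Extension: +1708 days → 14 May 2025.
Administrative Delay Adjustment: +745 days → 29 May 2027.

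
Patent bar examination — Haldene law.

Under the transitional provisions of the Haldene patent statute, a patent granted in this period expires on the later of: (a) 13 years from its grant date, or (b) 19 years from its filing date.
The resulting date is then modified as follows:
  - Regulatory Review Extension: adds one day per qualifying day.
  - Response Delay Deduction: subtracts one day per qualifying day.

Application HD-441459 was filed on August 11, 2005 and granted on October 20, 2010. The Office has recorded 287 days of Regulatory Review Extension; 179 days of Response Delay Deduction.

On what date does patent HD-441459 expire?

November 27, 2024

(a) grant + 13 years → 20 October 2023.
(b) filing + 19 years → 11 August 2024.
Later of the two: 11 August 2024.
Regulatory Review Extension: +287 days → 25 May 2025.
Response Delay Deduction: −179 days → 27 November 2024.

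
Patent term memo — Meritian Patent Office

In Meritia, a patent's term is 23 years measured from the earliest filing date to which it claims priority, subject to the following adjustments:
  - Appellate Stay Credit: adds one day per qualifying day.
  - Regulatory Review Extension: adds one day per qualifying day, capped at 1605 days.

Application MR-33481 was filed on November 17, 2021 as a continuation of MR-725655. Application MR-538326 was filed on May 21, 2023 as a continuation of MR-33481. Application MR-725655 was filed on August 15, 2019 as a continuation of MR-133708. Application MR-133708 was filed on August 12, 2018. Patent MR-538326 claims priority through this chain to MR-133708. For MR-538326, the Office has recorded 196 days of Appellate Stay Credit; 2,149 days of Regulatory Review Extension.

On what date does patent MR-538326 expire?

2046-07-18

Earliest priority filing: 12 August 2018.
Base term: 12 August 2018 + 23 years → 12 August 2041.
Appellate Stay Credit: +196 days → 24 February 2042.
Regulatory Review Extension: 2149 days claimed exceeds the 1605-day cap, so +1605 days → 18 July 2046.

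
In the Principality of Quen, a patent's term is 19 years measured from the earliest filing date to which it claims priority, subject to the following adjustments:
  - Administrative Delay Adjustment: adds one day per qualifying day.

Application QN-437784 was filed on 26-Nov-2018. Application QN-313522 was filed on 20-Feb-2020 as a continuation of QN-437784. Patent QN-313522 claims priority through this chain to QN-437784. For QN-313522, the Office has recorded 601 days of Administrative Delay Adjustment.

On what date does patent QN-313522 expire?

July 20, 2039

Earliest priority filing: 26 November 2018.
Base term: 26 November 2018 + 19 years → 26 November 2037.
Administrative Delay Adjustment: +601 days → 20 July 2039.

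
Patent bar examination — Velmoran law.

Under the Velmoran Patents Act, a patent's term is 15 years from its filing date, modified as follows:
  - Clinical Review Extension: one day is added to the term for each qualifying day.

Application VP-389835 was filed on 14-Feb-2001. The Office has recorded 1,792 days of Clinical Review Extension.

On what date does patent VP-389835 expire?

Base term: filing date + 15 years → 14 February 2016.
Clinical Review Extension: +1792 days → 10 January 2021.

January 10, 2021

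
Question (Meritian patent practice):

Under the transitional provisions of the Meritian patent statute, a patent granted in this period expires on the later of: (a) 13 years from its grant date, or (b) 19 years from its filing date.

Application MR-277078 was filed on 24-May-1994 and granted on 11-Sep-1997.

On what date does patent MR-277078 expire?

May 24, 2013

(a) grant + 13 years → 11 September 2010.
(b) filing + 19 years → 24 May 2013.
Later of the two: 24 May 2013.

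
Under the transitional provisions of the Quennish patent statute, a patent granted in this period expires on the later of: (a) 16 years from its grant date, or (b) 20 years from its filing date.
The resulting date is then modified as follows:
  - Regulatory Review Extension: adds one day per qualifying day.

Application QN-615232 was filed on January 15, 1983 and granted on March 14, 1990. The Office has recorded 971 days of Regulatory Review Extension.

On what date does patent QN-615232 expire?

2008-11-09

(a) grant + 16 years → 14 March 2006.
(b) filing + 20 years → 15 January 2003.
Later of the two: 14 March 2006.
Regulatory Review Extension: +971 days → 9 November 2008.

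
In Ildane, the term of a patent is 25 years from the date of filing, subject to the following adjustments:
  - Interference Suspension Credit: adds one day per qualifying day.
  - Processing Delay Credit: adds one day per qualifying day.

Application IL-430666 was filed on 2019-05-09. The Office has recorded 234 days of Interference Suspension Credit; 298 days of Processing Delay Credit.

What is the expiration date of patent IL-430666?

Base term: filing date + 25 years → 9 May 2044.
Interference Suspension Credit: +234 days → 29 December 2044.
Processing Delay Credit: +298 days → 23 October 2045.

2045-10-23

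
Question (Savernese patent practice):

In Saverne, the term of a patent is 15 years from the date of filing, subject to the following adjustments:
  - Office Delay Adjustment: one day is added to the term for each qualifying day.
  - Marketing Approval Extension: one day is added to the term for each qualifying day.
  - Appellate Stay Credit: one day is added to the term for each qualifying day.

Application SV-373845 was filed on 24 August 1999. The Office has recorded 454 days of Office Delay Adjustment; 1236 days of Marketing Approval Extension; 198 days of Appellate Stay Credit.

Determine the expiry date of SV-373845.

Base term: filing date + 15 years → 24 August 2014.
Office Delay Adjustment: +454 days → 21 November 2015.
Marketing Approval Extension: +1236 days → 10 April 2019.
Appellate Stay Credit: +198 days → 25 October 2019.

October 25, 2019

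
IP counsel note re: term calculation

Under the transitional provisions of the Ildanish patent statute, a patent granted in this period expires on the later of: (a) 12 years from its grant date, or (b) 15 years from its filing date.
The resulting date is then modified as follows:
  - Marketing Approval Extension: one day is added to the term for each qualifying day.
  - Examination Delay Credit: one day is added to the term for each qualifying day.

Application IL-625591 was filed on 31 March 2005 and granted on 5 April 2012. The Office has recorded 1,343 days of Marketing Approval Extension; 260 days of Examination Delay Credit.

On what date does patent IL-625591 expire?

2028-08-25

(a) grant + 12 years → 5 April 2024.
(b) filing + 15 years → 31 March 2020.
Later of the two: 5 April 2024.
Marketing Approval Extension: +1343 days → 9 December 2027.
Examination Delay Credit: +260 days → 25 August 2028.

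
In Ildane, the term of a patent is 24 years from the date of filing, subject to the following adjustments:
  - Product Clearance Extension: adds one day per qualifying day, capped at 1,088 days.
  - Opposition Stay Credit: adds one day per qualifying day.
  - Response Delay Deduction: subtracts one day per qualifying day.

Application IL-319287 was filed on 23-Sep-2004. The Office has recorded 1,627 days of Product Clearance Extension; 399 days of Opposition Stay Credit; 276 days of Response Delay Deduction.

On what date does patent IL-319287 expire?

January 17, 2032

Base term: filing date + 24 years → 23 September 2028.
Product Clearance Extension: 1627 days claimed exceeds the 1088-day cap, so +1088 days → 16 September 2031.
Opposition Stay Credit: +399 days → 19 October 2032.
Response Delay Deduction: −276 days → 17 January 2032.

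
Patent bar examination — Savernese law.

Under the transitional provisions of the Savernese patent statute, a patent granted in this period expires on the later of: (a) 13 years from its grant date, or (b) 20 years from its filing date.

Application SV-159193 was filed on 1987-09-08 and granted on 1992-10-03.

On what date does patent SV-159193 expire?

(a) grant + 13 years → 3 October 2005.
(b) filing + 20 years → 8 September 2007.
Later of the two: 8 September 2007.

September 8, 2007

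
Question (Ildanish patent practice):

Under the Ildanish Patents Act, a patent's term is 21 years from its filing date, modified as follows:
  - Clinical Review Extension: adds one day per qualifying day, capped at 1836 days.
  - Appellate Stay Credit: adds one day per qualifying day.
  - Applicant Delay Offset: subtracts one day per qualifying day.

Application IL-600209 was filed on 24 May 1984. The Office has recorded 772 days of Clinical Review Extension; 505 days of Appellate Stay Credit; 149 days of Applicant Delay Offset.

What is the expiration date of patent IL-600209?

Base term: filing date + 21 years → 24 May 2005.
Clinical Review Extension: 772 days (within the 1836-day cap) → +772 days → 5 July 2007.
Appellate Stay Credit: +505 days → 21 November 2008.
Applicant Delay Offset: −149 days → 25 June 2008.

June 25, 2008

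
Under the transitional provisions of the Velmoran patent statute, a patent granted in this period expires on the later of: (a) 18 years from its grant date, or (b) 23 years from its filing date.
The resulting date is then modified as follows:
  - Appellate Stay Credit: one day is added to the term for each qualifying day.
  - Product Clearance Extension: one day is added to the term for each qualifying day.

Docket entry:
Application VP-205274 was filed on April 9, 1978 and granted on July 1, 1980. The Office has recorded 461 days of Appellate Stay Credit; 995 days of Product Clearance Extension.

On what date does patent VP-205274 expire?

April 4, 2005

(a) grant + 18 years → 1 July 1998.
(b) filing + 23 years → 9 April 2001.
Later of the two: 9 April 2001.
Appellate Stay Credit: +461 days → 14 July 2002.
Product Clearance Extension: +995 days → 4 April 2005.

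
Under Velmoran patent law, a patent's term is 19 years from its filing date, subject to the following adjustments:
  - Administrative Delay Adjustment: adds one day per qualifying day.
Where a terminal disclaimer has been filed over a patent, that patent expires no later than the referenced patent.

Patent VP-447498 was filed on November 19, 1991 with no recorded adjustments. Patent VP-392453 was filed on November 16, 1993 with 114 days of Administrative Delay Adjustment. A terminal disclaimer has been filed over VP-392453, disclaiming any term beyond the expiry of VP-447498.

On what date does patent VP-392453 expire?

2010-11-19

Natural term of VP-392453:
  Base: filing + 19 years → 16 November 2012.
  Administrative Delay Adjustment: +114 days → 10 March 2013.
Expiry of referenced patent VP-447498:
  Base: filing + 19 years → 19 November 2010.
Terminal disclaimer: VP-392453 expires on the earlier of 10 March 2013 and 19 November 2010.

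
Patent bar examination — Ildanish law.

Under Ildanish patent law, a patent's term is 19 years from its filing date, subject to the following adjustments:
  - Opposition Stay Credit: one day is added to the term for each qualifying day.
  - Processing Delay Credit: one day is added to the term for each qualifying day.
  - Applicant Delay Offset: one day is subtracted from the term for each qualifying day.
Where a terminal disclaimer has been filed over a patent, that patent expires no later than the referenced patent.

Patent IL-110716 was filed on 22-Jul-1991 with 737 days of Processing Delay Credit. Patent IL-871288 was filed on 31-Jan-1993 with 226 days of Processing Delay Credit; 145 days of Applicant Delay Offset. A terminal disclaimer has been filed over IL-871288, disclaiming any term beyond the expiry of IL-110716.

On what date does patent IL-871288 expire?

April 21, 2012

Natural term of IL-871288:
  Base: filing + 19 years → 31 January 2012.
  Processing Delay Credit: +226 days → 13 September 2012.
  Applicant Delay Offset: −145 days → 21 April 2012.
Expiry of referenced patent IL-110716:
  Base: filing + 19 years → 22 July 2010.
  Processing Delay Credit: +737 days → 28 July 2012.
Terminal disclaimer: IL-871288 expires on the earlier of 21 April 2012 and 28 July 2012.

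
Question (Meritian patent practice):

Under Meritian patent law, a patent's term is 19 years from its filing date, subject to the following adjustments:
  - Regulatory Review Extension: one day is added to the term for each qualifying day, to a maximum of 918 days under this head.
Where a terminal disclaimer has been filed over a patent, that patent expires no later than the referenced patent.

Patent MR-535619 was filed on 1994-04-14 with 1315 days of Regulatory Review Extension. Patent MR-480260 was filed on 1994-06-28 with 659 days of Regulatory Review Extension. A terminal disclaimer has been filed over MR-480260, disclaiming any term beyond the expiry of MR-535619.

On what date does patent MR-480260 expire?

Natural term of MR-480260:
  Base: filing + 19 years → 28 June 2013.
  Regulatory Review Extension: 659 days (within the 918-day cap) → +659 days → 18 April 2015.
Expiry of referenced patent MR-535619:
  Base: filing + 19 years → 14 April 2013.
  Regulatory Review Extension: 1315 days claimed exceeds the 918-day cap, so +918 days → 19 October 2015.
Terminal disclaimer: MR-480260 expires on the earlier of 18 April 2015 and 19 October 2015.

April 18, 2015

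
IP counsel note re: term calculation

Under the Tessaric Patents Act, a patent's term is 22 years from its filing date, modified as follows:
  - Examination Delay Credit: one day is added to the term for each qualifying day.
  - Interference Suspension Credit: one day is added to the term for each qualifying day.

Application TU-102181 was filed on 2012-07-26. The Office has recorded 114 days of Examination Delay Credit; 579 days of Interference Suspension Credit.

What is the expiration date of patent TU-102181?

June 18, 2036

Base term: filing date + 22 years → 26 July 2034.
Examination Delay Credit: +114 days → 17 November 2034.
Interference Suspension Credit: +579 days → 18 June 2036.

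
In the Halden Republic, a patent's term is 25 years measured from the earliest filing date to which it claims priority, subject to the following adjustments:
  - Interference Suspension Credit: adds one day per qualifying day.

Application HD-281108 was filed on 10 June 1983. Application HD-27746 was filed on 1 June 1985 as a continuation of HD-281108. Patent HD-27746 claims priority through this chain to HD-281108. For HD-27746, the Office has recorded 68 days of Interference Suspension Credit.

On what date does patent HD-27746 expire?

Earliest priority filing: 10 June 1983.
Base term: 10 June 1983 + 25 years → 10 June 2008.
Interference Suspension Credit: +68 days → 17 August 2008.

2008-08-17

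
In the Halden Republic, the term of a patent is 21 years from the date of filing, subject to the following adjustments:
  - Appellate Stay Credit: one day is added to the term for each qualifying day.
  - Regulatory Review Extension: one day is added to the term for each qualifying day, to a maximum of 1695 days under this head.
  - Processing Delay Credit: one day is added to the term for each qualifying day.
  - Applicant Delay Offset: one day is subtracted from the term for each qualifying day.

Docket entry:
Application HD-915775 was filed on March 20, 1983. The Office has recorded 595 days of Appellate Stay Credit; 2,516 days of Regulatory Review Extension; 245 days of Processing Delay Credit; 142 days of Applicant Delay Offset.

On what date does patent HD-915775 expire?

2010-10-08

Base term: filing date + 21 years → 20 March 2004.
Appellate Stay Credit: +595 days → 5 November 2005.
Regulatory Review Extension: 2516 days claimed exceeds the 1695-day cap, so +1695 days → 27 June 2010.
Processing Delay Credit: +245 days → 27 February 2011.
Applicant Delay Offset: −142 days → 8 October 2010.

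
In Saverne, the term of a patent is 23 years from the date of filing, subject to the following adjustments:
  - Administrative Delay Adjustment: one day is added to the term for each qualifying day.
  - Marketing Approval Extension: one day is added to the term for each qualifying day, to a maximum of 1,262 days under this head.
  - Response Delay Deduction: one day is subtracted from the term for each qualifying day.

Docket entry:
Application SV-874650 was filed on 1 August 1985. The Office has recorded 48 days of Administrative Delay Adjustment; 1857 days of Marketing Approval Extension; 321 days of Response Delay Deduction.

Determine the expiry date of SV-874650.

Base term: filing date + 23 years → 1 August 2008.
Administrative Delay Adjustment: +48 days → 18 September 2008.
Marketing Approval Extension: 1857 days claimed exceeds the 1262-day cap, so +1262 days → 3 March 2012.
Response Delay Deduction: −321 days → 17 April 2011.

April 17, 2011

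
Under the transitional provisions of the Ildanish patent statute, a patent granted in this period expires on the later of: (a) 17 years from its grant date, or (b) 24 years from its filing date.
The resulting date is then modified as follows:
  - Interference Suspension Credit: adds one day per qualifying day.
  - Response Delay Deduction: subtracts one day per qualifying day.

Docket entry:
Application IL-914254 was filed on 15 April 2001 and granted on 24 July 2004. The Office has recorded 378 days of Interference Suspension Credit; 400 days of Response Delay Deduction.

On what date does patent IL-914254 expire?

March 24, 2025

(a) grant + 17 years → 24 July 2021.
(b) filing + 24 years → 15 April 2025.
Later of the two: 15 April 2025.
Interference Suspension Credit: +378 days → 28 April 2026.
Response Delay Deduction: −400 days → 24 March 2025.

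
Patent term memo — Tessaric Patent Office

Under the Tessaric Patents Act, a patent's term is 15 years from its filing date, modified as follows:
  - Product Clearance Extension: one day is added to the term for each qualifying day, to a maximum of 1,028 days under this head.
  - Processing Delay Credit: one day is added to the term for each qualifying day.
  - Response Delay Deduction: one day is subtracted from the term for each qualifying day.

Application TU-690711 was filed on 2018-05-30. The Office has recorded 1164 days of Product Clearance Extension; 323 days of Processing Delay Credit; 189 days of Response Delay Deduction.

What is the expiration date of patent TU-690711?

2036-08-04

Base term: filing date + 15 years → 30 May 2033.
Product Clearance Extension: 1164 days claimed exceeds the 1028-day cap, so +1028 days → 23 March 2036.
Processing Delay Credit: +323 days → 9 February 2037.
Response Delay Deduction: −189 days → 4 August 2036.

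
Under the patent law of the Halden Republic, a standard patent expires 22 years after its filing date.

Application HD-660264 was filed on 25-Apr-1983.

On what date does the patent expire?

Filing date + 22 years → 25 April 2005.

2005-04-25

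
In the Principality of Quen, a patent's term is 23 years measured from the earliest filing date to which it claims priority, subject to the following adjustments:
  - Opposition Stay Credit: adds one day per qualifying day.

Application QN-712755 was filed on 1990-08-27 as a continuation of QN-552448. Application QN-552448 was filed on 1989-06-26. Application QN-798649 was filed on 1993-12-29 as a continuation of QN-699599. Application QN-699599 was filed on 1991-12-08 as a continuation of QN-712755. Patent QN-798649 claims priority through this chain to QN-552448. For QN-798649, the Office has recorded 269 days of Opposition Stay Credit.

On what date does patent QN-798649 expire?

March 22, 2013

Earliest priority filing: 26 June 1989.
Base term: 26 June 1989 + 23 years → 26 June 2012.
Opposition Stay Credit: +269 days → 22 March 2013.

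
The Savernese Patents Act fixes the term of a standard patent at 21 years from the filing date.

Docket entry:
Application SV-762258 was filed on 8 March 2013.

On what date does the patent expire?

Filing date + 21 years → 8 March 2034.

March 8, 2034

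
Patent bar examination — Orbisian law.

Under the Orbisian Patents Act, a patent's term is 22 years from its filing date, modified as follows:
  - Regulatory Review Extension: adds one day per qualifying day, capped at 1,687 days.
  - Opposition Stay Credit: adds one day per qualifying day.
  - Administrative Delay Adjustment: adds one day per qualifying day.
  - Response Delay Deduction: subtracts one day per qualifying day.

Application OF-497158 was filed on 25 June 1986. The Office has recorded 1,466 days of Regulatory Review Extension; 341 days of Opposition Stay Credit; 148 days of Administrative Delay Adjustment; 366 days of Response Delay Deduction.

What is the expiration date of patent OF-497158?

Base term: filing date + 22 years → 25 June 2008.
Regulatory Review Extension: 1466 days (within the 1687-day cap) → +1466 days → 30 June 2012.
Opposition Stay Credit: +341 days → 6 June 2013.
Administrative Delay Adjustment: +148 days → 1 November 2013.
Response Delay Deduction: −366 days → 31 October 2012.

October 31, 2012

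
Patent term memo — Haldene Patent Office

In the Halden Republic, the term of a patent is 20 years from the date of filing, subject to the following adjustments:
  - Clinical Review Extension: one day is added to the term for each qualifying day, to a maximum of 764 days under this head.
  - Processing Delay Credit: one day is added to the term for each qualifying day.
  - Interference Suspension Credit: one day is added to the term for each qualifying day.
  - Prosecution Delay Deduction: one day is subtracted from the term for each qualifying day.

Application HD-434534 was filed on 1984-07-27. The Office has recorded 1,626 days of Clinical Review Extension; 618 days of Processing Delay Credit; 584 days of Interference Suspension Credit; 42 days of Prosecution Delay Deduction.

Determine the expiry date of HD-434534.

November 2, 2009

Base term: filing date + 20 years → 27 July 2004.
Clinical Review Extension: 1626 days claimed exceeds the 764-day cap, so +764 days → 30 August 2006.
Processing Delay Credit: +618 days → 9 May 2008.
Interference Suspension Credit: +584 days → 14 December 2009.
Prosecution Delay Deduction: −42 days → 2 November 2009.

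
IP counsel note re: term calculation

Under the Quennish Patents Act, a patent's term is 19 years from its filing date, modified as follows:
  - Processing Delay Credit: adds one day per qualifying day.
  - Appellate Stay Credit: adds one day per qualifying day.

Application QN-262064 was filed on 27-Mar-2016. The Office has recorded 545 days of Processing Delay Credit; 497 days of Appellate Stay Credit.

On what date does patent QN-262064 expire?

Base term: filing date + 19 years → 27 March 2035.
Processing Delay Credit: +545 days → 22 September 2036.
Appellate Stay Credit: +497 days → 1 February 2038.

2038-02-01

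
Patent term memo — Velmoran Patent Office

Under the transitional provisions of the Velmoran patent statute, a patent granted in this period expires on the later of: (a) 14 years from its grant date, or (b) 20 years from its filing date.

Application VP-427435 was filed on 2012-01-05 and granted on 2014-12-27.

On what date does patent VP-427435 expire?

(a) grant + 14 years → 27 December 2028.
(b) filing + 20 years → 5 January 2032.
Later of the two: 5 January 2032.

January 5, 2032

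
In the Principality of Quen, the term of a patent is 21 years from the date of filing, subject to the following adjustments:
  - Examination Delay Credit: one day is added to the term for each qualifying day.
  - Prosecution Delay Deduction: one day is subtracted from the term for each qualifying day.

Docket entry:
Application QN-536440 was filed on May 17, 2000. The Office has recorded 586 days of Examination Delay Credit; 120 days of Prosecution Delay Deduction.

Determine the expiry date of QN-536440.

Base term: filing date + 21 years → 17 May 2021.
Examination Delay Credit: +586 days → 24 December 2022.
Prosecution Delay Deduction: −120 days → 26 August 2022.

2022-08-26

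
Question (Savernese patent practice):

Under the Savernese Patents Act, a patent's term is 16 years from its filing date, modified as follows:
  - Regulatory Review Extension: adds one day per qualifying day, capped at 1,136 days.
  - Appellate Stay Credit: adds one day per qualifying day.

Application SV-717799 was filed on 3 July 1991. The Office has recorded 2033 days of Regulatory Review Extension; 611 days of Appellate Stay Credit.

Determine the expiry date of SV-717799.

April 14, 2012

Base term: filing date + 16 years → 3 July 2007.
Regulatory Review Extension: 2033 days claimed exceeds the 1136-day cap, so +1136 days → 12 August 2010.
Appellate Stay Credit: +611 days → 14 April 2012.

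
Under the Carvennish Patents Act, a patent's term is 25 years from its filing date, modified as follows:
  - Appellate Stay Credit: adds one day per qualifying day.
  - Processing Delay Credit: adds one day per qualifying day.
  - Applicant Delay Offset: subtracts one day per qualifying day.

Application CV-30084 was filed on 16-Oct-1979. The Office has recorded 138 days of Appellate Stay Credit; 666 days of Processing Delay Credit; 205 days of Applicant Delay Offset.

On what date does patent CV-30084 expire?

Base term: filing date + 25 years → 16 October 2004.
Appellate Stay Credit: +138 days → 3 March 2005.
Processing Delay Credit: +666 days → 29 December 2006.
Applicant Delay Offset: −205 days → 7 June 2006.

2006-06-07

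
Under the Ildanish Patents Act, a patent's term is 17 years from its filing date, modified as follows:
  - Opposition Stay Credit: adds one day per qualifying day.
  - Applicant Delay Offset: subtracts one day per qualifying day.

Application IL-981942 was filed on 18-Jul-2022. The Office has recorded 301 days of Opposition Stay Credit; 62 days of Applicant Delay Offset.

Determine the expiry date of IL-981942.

2040-03-13

Base term: filing date + 17 years → 18 July 2039.
Opposition Stay Credit: +301 days → 14 May 2040.
Applicant Delay Offset: −62 days → 13 March 2040.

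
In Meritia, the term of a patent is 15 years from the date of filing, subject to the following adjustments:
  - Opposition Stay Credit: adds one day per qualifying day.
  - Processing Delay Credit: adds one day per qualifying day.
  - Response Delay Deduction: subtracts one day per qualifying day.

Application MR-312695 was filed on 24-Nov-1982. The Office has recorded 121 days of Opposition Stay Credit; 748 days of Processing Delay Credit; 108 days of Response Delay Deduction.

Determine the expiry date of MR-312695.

Base term: filing date + 15 years → 24 November 1997.
Opposition Stay Credit: +121 days → 25 March 1998.
Processing Delay Credit: +748 days → 11 April 2000.
Response Delay Deduction: −108 days → 25 December 1999.

December 25, 1999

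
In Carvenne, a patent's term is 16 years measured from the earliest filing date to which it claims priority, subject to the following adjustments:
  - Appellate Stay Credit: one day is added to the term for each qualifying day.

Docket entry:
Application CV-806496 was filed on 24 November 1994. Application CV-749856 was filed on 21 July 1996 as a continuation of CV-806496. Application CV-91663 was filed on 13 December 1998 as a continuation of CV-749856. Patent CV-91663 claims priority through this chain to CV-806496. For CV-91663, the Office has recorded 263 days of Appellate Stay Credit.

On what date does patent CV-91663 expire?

Earliest priority filing: 24 November 1994.
Base term: 24 November 1994 + 16 years → 24 November 2010.
Appellate Stay Credit: +263 days → 14 August 2011.

August 14, 2011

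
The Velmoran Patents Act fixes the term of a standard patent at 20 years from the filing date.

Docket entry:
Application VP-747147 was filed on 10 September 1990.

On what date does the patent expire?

September 10, 2010

Filing date + 20 years → 10 September 2010.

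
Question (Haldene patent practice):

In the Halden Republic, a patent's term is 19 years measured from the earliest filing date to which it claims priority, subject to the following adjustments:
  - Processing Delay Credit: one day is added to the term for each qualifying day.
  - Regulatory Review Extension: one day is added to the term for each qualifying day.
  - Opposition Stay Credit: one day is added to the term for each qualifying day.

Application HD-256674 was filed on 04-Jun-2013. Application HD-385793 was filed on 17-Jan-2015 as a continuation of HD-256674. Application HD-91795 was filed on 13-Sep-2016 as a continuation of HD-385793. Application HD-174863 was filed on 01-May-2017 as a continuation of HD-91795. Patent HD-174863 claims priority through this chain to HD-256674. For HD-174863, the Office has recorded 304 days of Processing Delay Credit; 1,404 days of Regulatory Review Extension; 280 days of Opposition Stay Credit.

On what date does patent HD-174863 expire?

2037-11-13

Earliest priority filing: 4 June 2013.
Base term: 4 June 2013 + 19 years → 4 June 2032.
Processing Delay Credit: +304 days → 4 April 2033.
Regulatory Review Extension: +1404 days → 6 February 2037.
Opposition Stay Credit: +280 days → 13 November 2037.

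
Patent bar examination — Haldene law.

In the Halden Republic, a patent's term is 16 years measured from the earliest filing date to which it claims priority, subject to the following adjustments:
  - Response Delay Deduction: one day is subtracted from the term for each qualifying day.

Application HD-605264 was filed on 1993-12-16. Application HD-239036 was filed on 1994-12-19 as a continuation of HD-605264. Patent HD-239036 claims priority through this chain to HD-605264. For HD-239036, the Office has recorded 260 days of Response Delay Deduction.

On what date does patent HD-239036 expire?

Earliest priority filing: 16 December 1993.
Base term: 16 December 1993 + 16 years → 16 December 2009.
Response Delay Deduction: −260 days → 31 March 2009.

March 31, 2009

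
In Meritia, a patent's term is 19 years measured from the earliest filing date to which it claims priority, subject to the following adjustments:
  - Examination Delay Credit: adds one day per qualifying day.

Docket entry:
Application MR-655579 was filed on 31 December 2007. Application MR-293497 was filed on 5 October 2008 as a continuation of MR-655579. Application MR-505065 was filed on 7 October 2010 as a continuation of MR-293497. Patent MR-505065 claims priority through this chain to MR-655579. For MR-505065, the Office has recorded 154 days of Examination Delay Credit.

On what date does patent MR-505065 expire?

Earliest priority filing: 31 December 2007.
Base term: 31 December 2007 + 19 years → 31 December 2026.
Examination Delay Credit: +154 days → 3 June 2027.

June 3, 2027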